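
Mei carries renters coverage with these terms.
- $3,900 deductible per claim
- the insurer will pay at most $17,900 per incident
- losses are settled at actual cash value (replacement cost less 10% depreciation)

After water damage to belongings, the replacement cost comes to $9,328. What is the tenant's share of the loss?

$4,832.80

Depreciate 10%: the covered value is $9,328 × 0.9 = $8,395.20.
Subtract the deductible: $8,395.20 − $3,900 = $4,495.20.
That's under the $17,900 cap, so the insurer reimburses the full $4,495.20.
Out of pocket: $9,328 − $4,495.20 = $4,832.80.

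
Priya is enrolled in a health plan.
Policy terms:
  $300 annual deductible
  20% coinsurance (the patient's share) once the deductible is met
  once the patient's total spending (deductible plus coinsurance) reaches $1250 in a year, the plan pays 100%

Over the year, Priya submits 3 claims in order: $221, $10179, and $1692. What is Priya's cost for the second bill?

$1029

Claim 1 ($221): fully absorbed by the deductible. Patient pays $221; OOP now $221.
Claim 2 ($10179): $79 finishes the deductible; $10100 goes to coinsurance; coinsurance $10100 × 20% = $2020. Deductible plus coinsurance: $79 + $2020 = $2099. That would push OOP to $2320, over the $1250 cap, so patient pays $1250 − $221 = $1029.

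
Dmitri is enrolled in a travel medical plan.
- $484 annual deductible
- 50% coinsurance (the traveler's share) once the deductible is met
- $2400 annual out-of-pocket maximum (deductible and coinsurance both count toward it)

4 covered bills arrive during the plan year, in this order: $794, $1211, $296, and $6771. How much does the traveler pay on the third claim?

Bill 1, $794: $484 to deductible, leaving $310; traveler's 50% is $155. Cost to traveler: $639. OOP to date $639.
Bill 2, $1211: 50% coinsurance on $1211 = $605.50. Traveler pays $605.50; OOP now $1244.50.
Bill 3, $296: 50% coinsurance on $296 = $148. Traveler pays $148; OOP now $1392.50.

$148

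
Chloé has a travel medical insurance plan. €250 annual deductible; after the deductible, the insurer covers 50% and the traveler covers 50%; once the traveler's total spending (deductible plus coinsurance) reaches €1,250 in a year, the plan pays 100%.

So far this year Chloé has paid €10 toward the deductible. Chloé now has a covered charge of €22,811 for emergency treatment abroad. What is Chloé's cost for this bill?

€1,240

€10 of the €250 deductible is already met, leaving €240.
After the €240 deductible portion, €22,811 − €240 = €22,571 is subject to coinsurance.
Traveler's 50% share of €22,571 is €11,285.50.
That puts the traveler's cost at €240 + €11,285.50 = €11,525.50 before any cap.
Year-to-date out-of-pocket would reach €10 + €11,525.50 = €11,535.50, above the €1,250 maximum, so the traveler pays only €1,250 − €10 = €1,240.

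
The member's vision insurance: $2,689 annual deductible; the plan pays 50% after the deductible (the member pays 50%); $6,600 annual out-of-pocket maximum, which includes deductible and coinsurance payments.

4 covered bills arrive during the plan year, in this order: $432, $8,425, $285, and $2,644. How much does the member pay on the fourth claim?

Bill 1, $432: fully absorbed by the deductible. Member pays $432; OOP now $432.
Bill 2, $8,425: $2,257 finishes the deductible; $6,168 goes to coinsurance; coinsurance $6,168 × 50% = $3,084. Member pays $5,341; OOP now $5,773.
Bill 3, $285: 50% coinsurance on $285 = $142.50. Member owes $142.50 (running OOP $5,915.50).
Bill 4, $2,644: deductible met; 50% of $2,644 = $1,322. OOP would hit $7,237.50 > $6,600, so the cap limits the member to $6,600 − $5,915.50 = $684.50.

$684.50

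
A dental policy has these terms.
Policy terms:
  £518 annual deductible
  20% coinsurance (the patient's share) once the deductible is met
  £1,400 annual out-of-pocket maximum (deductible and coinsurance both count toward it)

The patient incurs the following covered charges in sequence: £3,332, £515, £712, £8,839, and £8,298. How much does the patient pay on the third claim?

Claim 1 — £3,332: £518 to deductible, leaving £2,814; coinsurance £2,814 × 20% = £562.80. Patient owes £1,080.80 (running OOP £1,080.80).
Claim 2 — £515: 20% coinsurance on £515 = £103. Cost to patient: £103. OOP to date £1,183.80.
Claim 3 — £712: deductible met; 20% of £712 = £142.40. Cost to patient: £142.40. OOP to date £1,326.20.

£142.40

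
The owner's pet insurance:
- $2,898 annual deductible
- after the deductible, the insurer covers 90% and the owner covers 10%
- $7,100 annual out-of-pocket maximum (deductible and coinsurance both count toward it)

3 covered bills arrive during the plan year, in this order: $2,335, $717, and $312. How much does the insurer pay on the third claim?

Claim 1 — $2,335: all of it applies to the deductible. Owner pays $2,335; OOP now $2,335. Plan pays $2,335 − $2,335 = $0.
Claim 2 — $717: $563 to deductible, leaving $154; 10% of $154 = $15.40. Owner pays $578.40; OOP now $2,913.40. Insurer: $717 − $578.40 = $138.60.
Claim 3 — $312: deductible already satisfied, so owner's share is 10% × $312 = $31.20. Owner owes $31.20 (running OOP $2,944.60). Plan pays $312 − $31.20 = $280.80.

$280.80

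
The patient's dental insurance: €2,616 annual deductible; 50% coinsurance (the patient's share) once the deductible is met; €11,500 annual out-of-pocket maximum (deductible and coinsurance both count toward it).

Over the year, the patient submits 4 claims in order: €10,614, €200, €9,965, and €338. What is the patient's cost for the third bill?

€4,785

Claim 1 (€10,614): deductible takes €2,616, €7,998 remains; patient's 50% is €3,999. Cost to patient: €6,615. OOP to date €6,615.
Claim 2 (€200): deductible met; 50% of €200 = €100. Patient pays €100; OOP now €6,715.
Claim 3 (€9,965): deductible met; 50% of €9,965 = €4,982.50. Adding that to €6,715 gives €11,697.50, past the €11,500 cap; patient pays only €11,500 − €6,715 = €4,785.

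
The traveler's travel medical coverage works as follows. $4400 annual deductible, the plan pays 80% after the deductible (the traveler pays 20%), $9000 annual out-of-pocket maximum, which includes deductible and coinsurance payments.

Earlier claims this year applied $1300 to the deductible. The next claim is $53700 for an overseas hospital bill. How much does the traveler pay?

$1300 of the $4400 deductible is already met, leaving $3100.
That leaves $53700 − $3100 = $50600 for coinsurance.
Coinsurance: $50600 × 20% = $10120.
That puts the traveler's cost at $3100 + $10120 = $13220 before any cap.
Year-to-date out-of-pocket would reach $1300 + $13220 = $14520, above the $9000 maximum, so the traveler pays only $9000 − $1300 = $7700.

$7700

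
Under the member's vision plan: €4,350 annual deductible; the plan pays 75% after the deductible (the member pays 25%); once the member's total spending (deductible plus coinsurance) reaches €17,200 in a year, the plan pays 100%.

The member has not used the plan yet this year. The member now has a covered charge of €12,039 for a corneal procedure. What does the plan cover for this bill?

The full €4,350 deductible is still open; €4,350 of this bill applies to it.
The remaining €7,689 (= €12,039 − €4,350) moves to coinsurance.
25% of €7,689 = €1,922.25 falls to the member.
Member responsibility before any cap: €4,350 + €1,922.25 = €6,272.25.
Year-to-date out-of-pocket becomes €0 + €6,272.25 = €6,272.25, still under the €17,200 maximum, so no cap applies.
The insurer covers the remainder: €12,039 − €6,272.25 = €5,766.75.

€5,766.75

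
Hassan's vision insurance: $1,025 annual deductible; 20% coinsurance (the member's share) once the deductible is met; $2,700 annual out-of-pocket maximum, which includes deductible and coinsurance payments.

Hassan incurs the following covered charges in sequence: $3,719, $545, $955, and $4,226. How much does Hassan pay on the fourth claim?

#1 ($3,719): deductible takes $1,025, $2,694 remains; 20% of $2,694 = $538.80. Member pays $1,563.80; OOP now $1,563.80.
#2 ($545): deductible met; 20% of $545 = $109. Member pays $109; OOP now $1,672.80.
#3 ($955): 20% coinsurance on $955 = $191. Member pays $191; OOP now $1,863.80.
#4 ($4,226): 20% coinsurance on $4,226 = $845.20. OOP would hit $2,709 > $2,700, so the cap limits the member to $2,700 − $1,863.80 = $836.20.

$836.20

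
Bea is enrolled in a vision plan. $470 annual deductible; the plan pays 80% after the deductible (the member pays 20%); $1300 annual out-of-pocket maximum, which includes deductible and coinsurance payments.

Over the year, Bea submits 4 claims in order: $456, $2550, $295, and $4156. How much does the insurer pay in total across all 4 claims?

Claim 1 — $456: fully absorbed by the deductible. Cost to member: $456. OOP to date $456. Insurer: $456 − $456 = $0.
Claim 2 — $2550: $14 finishes the deductible; $2536 goes to coinsurance; coinsurance $2536 × 20% = $507.20. Cost to member: $521.20. OOP to date $977.20. Plan pays $2550 − $521.20 = $2028.80.
Claim 3 — $295: deductible already satisfied, so member's share is 20% × $295 = $59. Cost to member: $59. OOP to date $1036.20. Insurer: $295 − $59 = $236.
Claim 4 — $4156: deductible met; 20% of $4156 = $831.20. OOP would hit $1867.40 > $1300, so the cap limits the member to $1300 − $1036.20 = $263.80. Insurer: $4156 − $263.80 = $3892.20.
Insurer total = bills − member's total = $7457 − $1300 = $6157.

$6157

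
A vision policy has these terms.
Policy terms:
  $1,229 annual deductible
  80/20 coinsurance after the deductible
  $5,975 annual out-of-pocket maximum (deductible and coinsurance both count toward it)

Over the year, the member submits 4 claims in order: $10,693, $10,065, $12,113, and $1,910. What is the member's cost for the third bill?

$840.20

Claim 1 ($10,693): deductible takes $1,229, $9,464 remains; member's 20% is $1,892.80. Member owes $3,121.80 (running OOP $3,121.80).
Claim 2 ($10,065): deductible already satisfied, so member's share is 20% × $10,065 = $2,013. Member pays $2,013; OOP now $5,134.80.
Claim 3 ($12,113): 20% coinsurance on $12,113 = $2,422.60. OOP would hit $7,557.40 > $5,975, so the cap limits the member to $5,975 − $5,134.80 = $840.20.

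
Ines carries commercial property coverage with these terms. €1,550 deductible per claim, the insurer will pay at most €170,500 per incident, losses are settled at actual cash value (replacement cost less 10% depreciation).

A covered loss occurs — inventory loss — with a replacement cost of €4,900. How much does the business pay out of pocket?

€2,040

At 10% depreciation, ACV = €4,900 − €490 = €4,410.
After the deductible, €4,410 − €1,550 = €2,860 remains.
That's under the €170,500 cap, so the insurer reimburses the full €2,860.
Business's share is the uncovered remainder: €4,900 − €2,860 = €2,040.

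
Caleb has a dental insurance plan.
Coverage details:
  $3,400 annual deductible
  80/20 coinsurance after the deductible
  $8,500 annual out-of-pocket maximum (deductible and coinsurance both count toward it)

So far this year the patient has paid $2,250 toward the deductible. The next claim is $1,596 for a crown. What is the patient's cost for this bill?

$1,239.20

Remaining deductible: $3,400 − $2,250 = $1,150.
That leaves $1,596 − $1,150 = $446 for coinsurance.
20% of $446 = $89.20 falls to the patient.
So the patient owes $1,150 + $89.20 = $1,239.20 before any cap.
Cumulative spending $2,250 + $1,239.20 = $3,489.20 stays under the $8,500 maximum.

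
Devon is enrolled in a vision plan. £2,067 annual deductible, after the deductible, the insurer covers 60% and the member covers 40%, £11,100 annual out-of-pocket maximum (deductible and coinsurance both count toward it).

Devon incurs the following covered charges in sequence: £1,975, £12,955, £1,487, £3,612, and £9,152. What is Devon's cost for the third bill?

£594.80

Claim 1 (£1,975): all of it applies to the deductible. Member owes £1,975 (running OOP £1,975).
Claim 2 (£12,955): deductible takes £92, £12,863 remains; member's 40% is £5,145.20. Member pays £5,237.20; OOP now £7,212.20.
Claim 3 (£1,487): deductible met; 40% of £1,487 = £594.80. Cost to member: £594.80. OOP to date £7,807.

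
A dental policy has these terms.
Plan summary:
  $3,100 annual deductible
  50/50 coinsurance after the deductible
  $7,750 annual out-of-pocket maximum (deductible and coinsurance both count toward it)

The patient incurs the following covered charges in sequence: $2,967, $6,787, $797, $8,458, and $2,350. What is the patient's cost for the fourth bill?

#1 ($2,967): all of it applies to the deductible. Patient pays $2,967; OOP now $2,967.
#2 ($6,787): $133 finishes the deductible; $6,654 goes to coinsurance; 50% of $6,654 = $3,327. Patient owes $3,460 (running OOP $6,427).
#3 ($797): deductible already satisfied, so patient's share is 50% × $797 = $398.50. Cost to patient: $398.50. OOP to date $6,825.50.
#4 ($8,458): deductible already satisfied, so patient's share is 50% × $8,458 = $4,229. That would push OOP to $11,054.50, over the $7,750 cap, so patient pays $7,750 − $6,825.50 = $924.50.

$924.50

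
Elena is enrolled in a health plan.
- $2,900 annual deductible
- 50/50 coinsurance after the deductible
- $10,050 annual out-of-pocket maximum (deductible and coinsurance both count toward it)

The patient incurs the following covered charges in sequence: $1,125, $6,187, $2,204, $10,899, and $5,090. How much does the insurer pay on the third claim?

$1,102

Bill 1, $1,125: entire amount goes to the deductible. Patient owes $1,125 (running OOP $1,125). Plan pays $1,125 − $1,125 = $0.
Bill 2, $6,187: $1,775 to deductible, leaving $4,412; coinsurance $4,412 × 50% = $2,206. Cost to patient: $3,981. OOP to date $5,106. Plan pays $6,187 − $3,981 = $2,206.
Bill 3, $2,204: 50% coinsurance on $2,204 = $1,102. Patient owes $1,102 (running OOP $6,208). Insurer: $2,204 − $1,102 = $1,102.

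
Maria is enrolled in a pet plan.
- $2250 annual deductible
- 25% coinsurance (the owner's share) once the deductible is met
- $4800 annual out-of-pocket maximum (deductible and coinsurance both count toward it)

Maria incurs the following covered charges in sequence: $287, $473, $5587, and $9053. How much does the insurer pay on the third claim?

#1 ($287): fully absorbed by the deductible. Cost to owner: $287. OOP to date $287. Plan pays $287 − $287 = $0.
#2 ($473): all of it applies to the deductible. Owner owes $473 (running OOP $760). Plan pays $473 − $473 = $0.
#3 ($5587): $1490 finishes the deductible; $4097 goes to coinsurance; coinsurance $4097 × 25% = $1024.25. Owner owes $2514.25 (running OOP $3274.25). Plan pays $5587 − $2514.25 = $3072.75.

$3072.75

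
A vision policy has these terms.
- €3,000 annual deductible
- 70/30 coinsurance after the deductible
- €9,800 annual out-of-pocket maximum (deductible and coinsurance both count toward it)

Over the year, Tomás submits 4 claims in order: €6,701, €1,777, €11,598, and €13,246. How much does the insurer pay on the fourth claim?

Claim 1 (€6,701): deductible takes €3,000, €3,701 remains; coinsurance €3,701 × 30% = €1,110.30. Member pays €4,110.30; OOP now €4,110.30. Plan pays €6,701 − €4,110.30 = €2,590.70.
Claim 2 (€1,777): deductible met; 30% of €1,777 = €533.10. Member pays €533.10; OOP now €4,643.40. Insurer: €1,777 − €533.10 = €1,243.90.
Claim 3 (€11,598): deductible met; 30% of €11,598 = €3,479.40. Member pays €3,479.40; OOP now €8,122.80. Insurer: €11,598 − €3,479.40 = €8,118.60.
Claim 4 (€13,246): deductible already satisfied, so member's share is 30% × €13,246 = €3,973.80. That would push OOP to €12,096.60, over the €9,800 cap, so member pays €9,800 − €8,122.80 = €1,677.20. Plan pays €13,246 − €1,677.20 = €11,568.80.

€11,568.80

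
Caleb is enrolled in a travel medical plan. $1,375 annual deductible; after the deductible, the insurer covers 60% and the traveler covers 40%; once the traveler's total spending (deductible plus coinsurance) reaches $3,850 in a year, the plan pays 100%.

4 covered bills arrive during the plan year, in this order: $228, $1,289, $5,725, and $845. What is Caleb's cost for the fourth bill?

$128.20

Claim 1 — $228: all of it applies to the deductible. Traveler pays $228; OOP now $228.
Claim 2 — $1,289: deductible takes $1,147, $142 remains; 40% of $142 = $56.80. Cost to traveler: $1,203.80. OOP to date $1,431.80.
Claim 3 — $5,725: 40% coinsurance on $5,725 = $2,290. Traveler owes $2,290 (running OOP $3,721.80).
Claim 4 — $845: 40% coinsurance on $845 = $338. OOP would hit $4,059.80 > $3,850, so the cap limits the traveler to $3,850 − $3,721.80 = $128.20.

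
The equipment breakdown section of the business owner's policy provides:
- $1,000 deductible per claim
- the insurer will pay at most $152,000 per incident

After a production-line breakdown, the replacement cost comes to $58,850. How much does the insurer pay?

$57,850

Less the $1,000 deductible: $58,850 − $1,000 = $57,850.
$57,850 is within the $152,000 limit, so the insurer pays $57,850.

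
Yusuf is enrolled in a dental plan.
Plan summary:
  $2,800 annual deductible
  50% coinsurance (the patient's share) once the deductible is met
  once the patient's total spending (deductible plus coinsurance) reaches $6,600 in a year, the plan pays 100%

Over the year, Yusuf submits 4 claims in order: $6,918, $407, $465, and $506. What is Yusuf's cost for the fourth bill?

$253

#1 ($6,918): deductible takes $2,800, $4,118 remains; patient's 50% is $2,059. Patient owes $4,859 (running OOP $4,859).
#2 ($407): deductible met; 50% of $407 = $203.50. Patient pays $203.50; OOP now $5,062.50.
#3 ($465): deductible already satisfied, so patient's share is 50% × $465 = $232.50. Patient pays $232.50; OOP now $5,295.
#4 ($506): deductible already satisfied, so patient's share is 50% × $506 = $253. Patient owes $253 (running OOP $5,548).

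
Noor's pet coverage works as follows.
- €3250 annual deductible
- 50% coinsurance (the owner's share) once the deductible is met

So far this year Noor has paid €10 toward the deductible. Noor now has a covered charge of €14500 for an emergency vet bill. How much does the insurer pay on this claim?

€5630

Remaining deductible: €3250 − €10 = €3240.
After the €3240 deductible portion, €14500 − €3240 = €11260 is subject to coinsurance.
Coinsurance: €11260 × 50% = €5630.
So the owner owes €3240 + €5630 = €8870.
The plan picks up €14500 − €8870 = €5630.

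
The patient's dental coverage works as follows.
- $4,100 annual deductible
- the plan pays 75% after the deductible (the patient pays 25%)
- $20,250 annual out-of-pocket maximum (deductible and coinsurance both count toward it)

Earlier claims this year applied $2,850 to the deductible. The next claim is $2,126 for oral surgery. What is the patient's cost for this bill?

$1,469

Deductible still to meet: $4,100 − $2,850 = $1,250.
The remaining $876 (= $2,126 − $1,250) moves to coinsurance.
25% of $876 = $219 falls to the patient.
That puts the patient's cost at $1,250 + $219 = $1,469 before any cap.
Year-to-date out-of-pocket becomes $2,850 + $1,469 = $4,319, still under the $20,250 maximum, so no cap applies.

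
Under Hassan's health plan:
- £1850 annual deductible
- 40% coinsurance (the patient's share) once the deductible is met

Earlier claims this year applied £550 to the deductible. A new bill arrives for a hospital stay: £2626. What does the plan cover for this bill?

£795.60

Deductible still to meet: £1850 − £550 = £1300.
After the £1300 deductible portion, £2626 − £1300 = £1326 is subject to coinsurance.
Coinsurance: £1326 × 40% = £530.40.
Patient responsibility: £1300 + £530.40 = £1830.40.
Insurer pays the balance: £2626 − £1830.40 = £795.60.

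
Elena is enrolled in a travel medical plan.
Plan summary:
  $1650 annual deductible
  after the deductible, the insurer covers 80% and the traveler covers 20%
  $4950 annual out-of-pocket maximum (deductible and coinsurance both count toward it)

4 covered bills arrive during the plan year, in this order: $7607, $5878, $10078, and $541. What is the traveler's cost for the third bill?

$933

Claim 1 ($7607): $1650 to deductible, leaving $5957; 20% of $5957 = $1191.40. Traveler pays $2841.40; OOP now $2841.40.
Claim 2 ($5878): deductible already satisfied, so traveler's share is 20% × $5878 = $1175.60. Traveler pays $1175.60; OOP now $4017.
Claim 3 ($10078): deductible met; 20% of $10078 = $2015.60. OOP would hit $6032.60 > $4950, so the cap limits the traveler to $4950 − $4017 = $933.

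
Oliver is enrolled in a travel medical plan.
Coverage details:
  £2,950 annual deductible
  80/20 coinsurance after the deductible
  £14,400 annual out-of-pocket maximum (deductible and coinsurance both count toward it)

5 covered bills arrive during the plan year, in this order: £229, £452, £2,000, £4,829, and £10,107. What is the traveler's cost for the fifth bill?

Bill 1, £229: fully absorbed by the deductible. Traveler owes £229 (running OOP £229).
Bill 2, £452: entire amount goes to the deductible. Traveler owes £452 (running OOP £681).
Bill 3, £2,000: fully absorbed by the deductible. Traveler pays £2,000; OOP now £2,681.
Bill 4, £4,829: deductible takes £269, £4,560 remains; 20% of £4,560 = £912. Traveler owes £1,181 (running OOP £3,862).
Bill 5, £10,107: deductible already satisfied, so traveler's share is 20% × £10,107 = £2,021.40. Cost to traveler: £2,021.40. OOP to date £5,883.40.

£2,021.40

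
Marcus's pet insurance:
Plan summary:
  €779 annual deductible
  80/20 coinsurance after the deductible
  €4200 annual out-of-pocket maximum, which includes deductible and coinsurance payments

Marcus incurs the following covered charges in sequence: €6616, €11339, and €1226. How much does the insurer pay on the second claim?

€9085.40

Claim 1 (€6616): €779 finishes the deductible; €5837 goes to coinsurance; 20% of €5837 = €1167.40. Cost to owner: €1946.40. OOP to date €1946.40. Insurer: €6616 − €1946.40 = €4669.60.
Claim 2 (€11339): 20% coinsurance on €11339 = €2267.80. That would push OOP to €4214.20, over the €4200 cap, so owner pays €4200 − €1946.40 = €2253.60. Insurer: €11339 − €2253.60 = €9085.40.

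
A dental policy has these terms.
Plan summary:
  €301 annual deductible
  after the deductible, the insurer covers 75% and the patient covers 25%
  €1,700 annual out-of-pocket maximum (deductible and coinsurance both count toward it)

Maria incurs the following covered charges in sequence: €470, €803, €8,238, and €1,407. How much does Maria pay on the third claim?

Claim 1 (€470): deductible takes €301, €169 remains; 25% of €169 = €42.25. Cost to patient: €343.25. OOP to date €343.25.
Claim 2 (€803): 25% coinsurance on €803 = €200.75. Patient owes €200.75 (running OOP €544).
Claim 3 (€8,238): deductible already satisfied, so patient's share is 25% × €8,238 = €2,059.50. OOP would hit €2,603.50 > €1,700, so the cap limits the patient to €1,700 − €544 = €1,156.

€1,156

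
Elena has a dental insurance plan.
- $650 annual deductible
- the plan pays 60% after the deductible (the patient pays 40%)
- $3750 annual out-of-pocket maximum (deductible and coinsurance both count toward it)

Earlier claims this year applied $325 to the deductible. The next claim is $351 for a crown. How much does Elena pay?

$335.40

Remaining deductible: $650 − $325 = $325.
After the $325 deductible portion, $351 − $325 = $26 is subject to coinsurance.
Coinsurance: $26 × 40% = $10.40.
So the patient owes $325 + $10.40 = $335.40 before any cap.
Total out-of-pocket so far would be $325 + $335.40 = $660.40, below the $3750 cap — no reduction.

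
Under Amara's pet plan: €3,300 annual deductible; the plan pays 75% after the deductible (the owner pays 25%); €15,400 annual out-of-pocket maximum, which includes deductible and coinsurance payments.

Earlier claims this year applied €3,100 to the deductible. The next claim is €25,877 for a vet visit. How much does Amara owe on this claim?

€6,619.25

Deductible still to meet: €3,300 − €3,100 = €200.
After the €200 deductible portion, €25,877 − €200 = €25,677 is subject to coinsurance.
Coinsurance: €25,677 × 25% = €6,419.25.
That puts the owner's cost at €200 + €6,419.25 = €6,619.25 before any cap.
Total out-of-pocket so far would be €3,100 + €6,619.25 = €9,719.25, below the €15,400 cap — no reduction.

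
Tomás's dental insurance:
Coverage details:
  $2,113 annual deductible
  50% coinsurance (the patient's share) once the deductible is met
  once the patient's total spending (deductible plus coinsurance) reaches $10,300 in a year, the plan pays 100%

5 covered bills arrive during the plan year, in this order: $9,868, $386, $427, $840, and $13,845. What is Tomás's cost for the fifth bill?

Claim 1 — $9,868: $2,113 to deductible, leaving $7,755; coinsurance $7,755 × 50% = $3,877.50. Patient pays $5,990.50; OOP now $5,990.50.
Claim 2 — $386: deductible already satisfied, so patient's share is 50% × $386 = $193. Patient owes $193 (running OOP $6,183.50).
Claim 3 — $427: 50% coinsurance on $427 = $213.50. Patient owes $213.50 (running OOP $6,397).
Claim 4 — $840: deductible already satisfied, so patient's share is 50% × $840 = $420. Cost to patient: $420. OOP to date $6,817.
Claim 5 — $13,845: deductible met; 50% of $13,845 = $6,922.50. Adding that to $6,817 gives $13,739.50, past the $10,300 cap; patient pays only $10,300 − $6,817 = $3,483.

$3,483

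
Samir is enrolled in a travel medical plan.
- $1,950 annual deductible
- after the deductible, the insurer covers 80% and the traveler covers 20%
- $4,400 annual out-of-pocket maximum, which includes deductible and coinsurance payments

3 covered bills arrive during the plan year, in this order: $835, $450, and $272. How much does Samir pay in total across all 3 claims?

$1,557

#1 ($835): fully absorbed by the deductible. Traveler pays $835; OOP now $835.
#2 ($450): fully absorbed by the deductible. Traveler owes $450 (running OOP $1,285).
#3 ($272): fully absorbed by the deductible. Traveler pays $272; OOP now $1,557.
Total paid by the traveler: $835 + $450 + $272 = $1,557.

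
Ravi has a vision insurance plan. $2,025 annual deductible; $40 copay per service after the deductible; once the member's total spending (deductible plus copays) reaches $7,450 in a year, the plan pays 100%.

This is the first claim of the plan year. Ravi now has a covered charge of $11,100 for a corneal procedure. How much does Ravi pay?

$2,065

Deductible not yet touched, so the first $2,025 of the bill goes to the deductible.
After the $2,025 deductible portion, $11,100 − $2,025 = $9,075 is subject to the copay.
Copay on this service: $40.
So the member owes $2,025 + $40 = $2,065 before any cap.
Total out-of-pocket so far would be $0 + $2,065 = $2,065, below the $7,450 cap — no reduction.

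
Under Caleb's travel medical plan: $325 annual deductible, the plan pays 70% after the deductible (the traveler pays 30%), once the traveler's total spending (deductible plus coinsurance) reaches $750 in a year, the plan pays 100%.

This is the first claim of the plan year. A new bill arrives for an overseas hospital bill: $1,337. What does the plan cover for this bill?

$708.40

The full $325 deductible is still open; $325 of this bill applies to it.
After the $325 deductible portion, $1,337 − $325 = $1,012 is subject to coinsurance.
Traveler's 30% share of $1,012 is $303.60.
That puts the traveler's cost at $325 + $303.60 = $628.60 before any cap.
Year-to-date out-of-pocket becomes $0 + $628.60 = $628.60, still under the $750 maximum, so no cap applies.
The insurer covers the remainder: $1,337 − $628.60 = $708.40.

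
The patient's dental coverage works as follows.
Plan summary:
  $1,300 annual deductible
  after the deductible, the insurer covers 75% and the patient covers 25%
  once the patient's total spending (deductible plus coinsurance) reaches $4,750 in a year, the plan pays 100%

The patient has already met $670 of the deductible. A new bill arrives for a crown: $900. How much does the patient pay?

Remaining deductible: $1,300 − $670 = $630.
The remaining $270 (= $900 − $630) moves to coinsurance.
Patient's 25% share of $270 is $67.50.
Patient responsibility before any cap: $630 + $67.50 = $697.50.
Total out-of-pocket so far would be $670 + $697.50 = $1,367.50, below the $4,750 cap — no reduction.

$697.50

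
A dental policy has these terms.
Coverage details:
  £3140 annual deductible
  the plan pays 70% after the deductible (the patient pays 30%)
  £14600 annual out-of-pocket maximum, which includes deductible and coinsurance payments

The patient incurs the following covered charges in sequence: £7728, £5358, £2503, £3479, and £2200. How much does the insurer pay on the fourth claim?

£2435.30

Bill 1, £7728: £3140 finishes the deductible; £4588 goes to coinsurance; patient's 30% is £1376.40. Patient owes £4516.40 (running OOP £4516.40). Plan pays £7728 − £4516.40 = £3211.60.
Bill 2, £5358: 30% coinsurance on £5358 = £1607.40. Cost to patient: £1607.40. OOP to date £6123.80. Plan pays £5358 − £1607.40 = £3750.60.
Bill 3, £2503: deductible already satisfied, so patient's share is 30% × £2503 = £750.90. Cost to patient: £750.90. OOP to date £6874.70. Insurer: £2503 − £750.90 = £1752.10.
Bill 4, £3479: deductible met; 30% of £3479 = £1043.70. Patient owes £1043.70 (running OOP £7918.40). Plan pays £3479 − £1043.70 = £2435.30.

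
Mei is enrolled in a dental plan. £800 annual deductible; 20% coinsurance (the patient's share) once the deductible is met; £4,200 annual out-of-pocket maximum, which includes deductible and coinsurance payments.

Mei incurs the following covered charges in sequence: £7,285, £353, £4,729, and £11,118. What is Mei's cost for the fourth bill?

£1,086.60

Bill 1, £7,285: £800 finishes the deductible; £6,485 goes to coinsurance; 20% of £6,485 = £1,297. Patient pays £2,097; OOP now £2,097.
Bill 2, £353: deductible already satisfied, so patient's share is 20% × £353 = £70.60. Cost to patient: £70.60. OOP to date £2,167.60.
Bill 3, £4,729: deductible met; 20% of £4,729 = £945.80. Cost to patient: £945.80. OOP to date £3,113.40.
Bill 4, £11,118: deductible already satisfied, so patient's share is 20% × £11,118 = £2,223.60. That would push OOP to £5,337, over the £4,200 cap, so patient pays £4,200 − £3,113.40 = £1,086.60.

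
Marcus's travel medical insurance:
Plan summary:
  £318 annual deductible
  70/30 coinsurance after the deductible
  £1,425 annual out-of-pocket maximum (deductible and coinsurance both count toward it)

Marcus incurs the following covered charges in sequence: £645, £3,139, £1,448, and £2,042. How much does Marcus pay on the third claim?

Claim 1 (£645): £318 finishes the deductible; £327 goes to coinsurance; traveler's 30% is £98.10. Traveler owes £416.10 (running OOP £416.10).
Claim 2 (£3,139): 30% coinsurance on £3,139 = £941.70. Traveler pays £941.70; OOP now £1,357.80.
Claim 3 (£1,448): 30% coinsurance on £1,448 = £434.40. Adding that to £1,357.80 gives £1,792.20, past the £1,425 cap; traveler pays only £1,425 − £1,357.80 = £67.20.

£67.20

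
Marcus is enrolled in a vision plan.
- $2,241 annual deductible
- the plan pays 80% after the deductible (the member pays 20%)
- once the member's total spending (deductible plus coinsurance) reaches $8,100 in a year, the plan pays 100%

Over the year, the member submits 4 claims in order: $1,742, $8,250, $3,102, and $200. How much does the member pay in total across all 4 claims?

Claim 1 — $1,742: fully absorbed by the deductible. Member pays $1,742; OOP now $1,742.
Claim 2 — $8,250: $499 to deductible, leaving $7,751; coinsurance $7,751 × 20% = $1,550.20. Member owes $2,049.20 (running OOP $3,791.20).
Claim 3 — $3,102: deductible already satisfied, so member's share is 20% × $3,102 = $620.40. Member owes $620.40 (running OOP $4,411.60).
Claim 4 — $200: deductible met; 20% of $200 = $40. Cost to member: $40. OOP to date $4,451.60.
Total paid by the member: $1,742 + $2,049.20 + $620.40 + $40 = $4,451.60.

$4,451.60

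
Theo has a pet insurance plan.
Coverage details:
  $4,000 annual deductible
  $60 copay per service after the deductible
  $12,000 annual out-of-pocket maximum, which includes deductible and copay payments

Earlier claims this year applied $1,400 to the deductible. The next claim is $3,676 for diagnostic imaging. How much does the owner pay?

$2,660

Remaining deductible: $4,000 − $1,400 = $2,600.
That leaves $3,676 − $2,600 = $1,076 for the copay.
Copay on this service: $60.
So the owner owes $2,600 + $60 = $2,660 before any cap.
Cumulative spending $1,400 + $2,660 = $4,060 stays under the $12,000 maximum.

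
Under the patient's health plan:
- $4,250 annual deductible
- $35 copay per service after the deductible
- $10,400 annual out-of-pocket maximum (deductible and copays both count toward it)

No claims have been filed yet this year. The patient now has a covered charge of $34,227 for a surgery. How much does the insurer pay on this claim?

Deductible not yet touched, so the first $4,250 of the bill goes to the deductible.
After the $4,250 deductible portion, $34,227 − $4,250 = $29,977 is subject to the copay.
Copay on this service: $35.
So the patient owes $4,250 + $35 = $4,285 before any cap.
Total out-of-pocket so far would be $0 + $4,285 = $4,285, below the $10,400 cap — no reduction.
Insurer pays the balance: $34,227 − $4,285 = $29,942.

$29,942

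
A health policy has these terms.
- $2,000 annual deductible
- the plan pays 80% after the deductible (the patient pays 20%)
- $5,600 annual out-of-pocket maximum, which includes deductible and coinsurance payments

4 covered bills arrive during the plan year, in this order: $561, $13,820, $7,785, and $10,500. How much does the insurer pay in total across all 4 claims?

#1 ($561): all of it applies to the deductible. Patient pays $561; OOP now $561. Plan pays $561 − $561 = $0.
#2 ($13,820): $1,439 finishes the deductible; $12,381 goes to coinsurance; coinsurance $12,381 × 20% = $2,476.20. Patient pays $3,915.20; OOP now $4,476.20. Plan pays $13,820 − $3,915.20 = $9,904.80.
#3 ($7,785): deductible already satisfied, so patient's share is 20% × $7,785 = $1,557. OOP would hit $6,033.20 > $5,600, so the cap limits the patient to $5,600 − $4,476.20 = $1,123.80. Plan pays $7,785 − $1,123.80 = $6,661.20.
#4 ($10,500): 20% coinsurance on $10,500 = $2,100. Adding that to $5,600 gives $7,700, past the $5,600 cap; patient pays only $5,600 − $5,600 = $0. Plan pays $10,500 − $0 = $10,500.
Insurer total: $0 + $9,904.80 + $6,661.20 + $10,500 = $27,066.

$27,066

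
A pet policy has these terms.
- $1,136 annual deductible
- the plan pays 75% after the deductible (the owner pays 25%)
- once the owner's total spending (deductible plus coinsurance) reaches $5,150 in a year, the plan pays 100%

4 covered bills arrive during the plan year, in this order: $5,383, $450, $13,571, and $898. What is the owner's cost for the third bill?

$2,839.75

#1 ($5,383): deductible takes $1,136, $4,247 remains; coinsurance $4,247 × 25% = $1,061.75. Owner owes $2,197.75 (running OOP $2,197.75).
#2 ($450): deductible met; 25% of $450 = $112.50. Owner pays $112.50; OOP now $2,310.25.
#3 ($13,571): deductible met; 25% of $13,571 = $3,392.75. That would push OOP to $5,703, over the $5,150 cap, so owner pays $5,150 − $2,310.25 = $2,839.75.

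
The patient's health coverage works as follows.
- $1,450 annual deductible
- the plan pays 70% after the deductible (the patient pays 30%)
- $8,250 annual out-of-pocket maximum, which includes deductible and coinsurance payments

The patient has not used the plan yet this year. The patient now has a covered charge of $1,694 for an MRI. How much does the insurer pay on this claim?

$170.80

Nothing has been paid toward the $1,450 deductible, so the first $1,450 of this charge is applied there.
The remaining $244 (= $1,694 − $1,450) moves to coinsurance.
Patient's 30% share of $244 is $73.20.
Patient responsibility before any cap: $1,450 + $73.20 = $1,523.20.
Year-to-date out-of-pocket becomes $0 + $1,523.20 = $1,523.20, still under the $8,250 maximum, so no cap applies.
The insurer covers the remainder: $1,694 − $1,523.20 = $170.80.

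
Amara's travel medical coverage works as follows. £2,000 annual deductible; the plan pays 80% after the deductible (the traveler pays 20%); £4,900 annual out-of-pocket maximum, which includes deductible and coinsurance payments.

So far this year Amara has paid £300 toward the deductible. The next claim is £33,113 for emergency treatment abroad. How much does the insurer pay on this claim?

£28,513

Remaining deductible: £2,000 − £300 = £1,700.
The remaining £31,413 (= £33,113 − £1,700) moves to coinsurance.
Coinsurance: £31,413 × 20% = £6,282.60.
So the traveler owes £1,700 + £6,282.60 = £7,982.60 before any cap.
That would bring total out-of-pocket to £8,282.60, past the £4,900 cap. The traveler is capped at £4,900 − £300 = £4,600 on this claim.
The plan picks up £33,113 − £4,600 = £28,513.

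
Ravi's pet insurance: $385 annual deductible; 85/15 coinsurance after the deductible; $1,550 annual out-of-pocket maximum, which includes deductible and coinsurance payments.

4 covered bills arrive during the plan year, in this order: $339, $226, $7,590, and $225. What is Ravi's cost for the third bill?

$1,138

#1 ($339): fully absorbed by the deductible. Cost to owner: $339. OOP to date $339.
#2 ($226): deductible takes $46, $180 remains; 15% of $180 = $27. Owner owes $73 (running OOP $412).
#3 ($7,590): deductible met; 15% of $7,590 = $1,138.50. OOP would hit $1,550.50 > $1,550, so the cap limits the owner to $1,550 − $412 = $1,138.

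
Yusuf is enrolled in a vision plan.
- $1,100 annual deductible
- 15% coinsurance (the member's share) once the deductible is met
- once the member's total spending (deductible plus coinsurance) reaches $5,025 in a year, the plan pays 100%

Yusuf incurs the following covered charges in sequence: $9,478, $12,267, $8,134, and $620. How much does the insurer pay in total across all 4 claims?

#1 ($9,478): $1,100 to deductible, leaving $8,378; member's 15% is $1,256.70. Cost to member: $2,356.70. OOP to date $2,356.70. Plan pays $9,478 − $2,356.70 = $7,121.30.
#2 ($12,267): deductible already satisfied, so member's share is 15% × $12,267 = $1,840.05. Cost to member: $1,840.05. OOP to date $4,196.75. Plan pays $12,267 − $1,840.05 = $10,426.95.
#3 ($8,134): 15% coinsurance on $8,134 = $1,220.10. That would push OOP to $5,416.85, over the $5,025 cap, so member pays $5,025 − $4,196.75 = $828.25. Insurer: $8,134 − $828.25 = $7,305.75.
#4 ($620): 15% coinsurance on $620 = $93. Adding that to $5,025 gives $5,118, past the $5,025 cap; member pays only $5,025 − $5,025 = $0. Plan pays $620 − $0 = $620.
Insurer total = bills − member's total = $30,499 − $5,025 = $25,474.

$25,474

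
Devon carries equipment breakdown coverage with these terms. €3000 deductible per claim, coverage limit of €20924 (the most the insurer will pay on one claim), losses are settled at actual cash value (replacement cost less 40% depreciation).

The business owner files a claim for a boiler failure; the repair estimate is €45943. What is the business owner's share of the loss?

€25019

Depreciate 40%: the covered value is €45943 × 0.6 = €27565.80.
After the deductible, €27565.80 − €3000 = €24565.80 remains.
The €20924 per-incident cap binds; insurer pays €20924.
Out of pocket: €45943 − €20924 = €25019.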